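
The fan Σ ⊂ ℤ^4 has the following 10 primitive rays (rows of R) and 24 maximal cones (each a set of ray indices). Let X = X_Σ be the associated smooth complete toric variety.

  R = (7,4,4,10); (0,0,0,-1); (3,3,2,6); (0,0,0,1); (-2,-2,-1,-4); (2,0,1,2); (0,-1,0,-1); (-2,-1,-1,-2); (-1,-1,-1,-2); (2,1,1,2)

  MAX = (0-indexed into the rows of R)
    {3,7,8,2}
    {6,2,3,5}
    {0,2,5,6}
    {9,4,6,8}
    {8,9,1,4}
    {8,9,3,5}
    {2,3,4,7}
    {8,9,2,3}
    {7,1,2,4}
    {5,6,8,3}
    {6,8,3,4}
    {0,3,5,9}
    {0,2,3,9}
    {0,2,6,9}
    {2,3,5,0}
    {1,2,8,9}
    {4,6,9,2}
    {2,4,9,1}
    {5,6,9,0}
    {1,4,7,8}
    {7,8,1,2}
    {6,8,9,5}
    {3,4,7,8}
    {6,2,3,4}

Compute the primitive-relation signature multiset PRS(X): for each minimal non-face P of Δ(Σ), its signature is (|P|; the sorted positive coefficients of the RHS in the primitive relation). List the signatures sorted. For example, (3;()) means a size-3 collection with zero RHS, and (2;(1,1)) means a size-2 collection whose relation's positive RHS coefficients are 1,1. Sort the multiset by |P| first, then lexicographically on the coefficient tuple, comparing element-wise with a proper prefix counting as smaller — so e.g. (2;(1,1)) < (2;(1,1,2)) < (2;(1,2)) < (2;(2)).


Δ(Σ) — 10 vertices, 18 min non-faces:

  P={1,3}:  v_{1} + v_{3} = 0 — sig = (2;())
  P={7,9}:  v_{7} + v_{9} = 0 — sig = (2;())
  P={0,7}:  v_{0} + v_{7} = v_{2} + v_{5} — sig = (2;(1,1))
  P={1,5}:  v_{1} + v_{5} = v_{6} + v_{9} — sig = (2;(1,1))
  P={1,6}:  v_{1} + v_{6} = v_{4} + v_{9} — sig = (2;(1,1))
  P={5,7}:  v_{5} + v_{7} = v_{3} + v_{6} — sig = (2;(1,1))
  P={6,7}:  v_{6} + v_{7} = v_{3} + v_{4} — sig = (2;(1,1))
  P={0,1}:  v_{0} + v_{1} = v_{2} + v_{6} + 2·v_{9} — sig = (2;(1,1,2))
  P={0,4}:  v_{0} + v_{4} = v_{2} + 2·v_{6} + v_{9} — sig = (2;(1,1,2))
  P={4,5}:  v_{4} + v_{5} = 2·v_{6} — sig = (2;(2))
  P={0,8}:  v_{0} + v_{8} = 2·v_{3} + 3·v_{9} — sig = (2;(2,3))
  P={2,4,8}:  v_{2} + v_{4} + v_{8} = 0 — sig = (3;())
  P={2,5,9}:  v_{2} + v_{5} + v_{9} = v_{0} — sig = (3;(1))
  P={3,4,9}:  v_{3} + v_{4} + v_{9} = v_{6} — sig = (3;(1))
  P={3,6,9}:  v_{3} + v_{6} + v_{9} = v_{5} — sig = (3;(1))
  P={2,6,8}:  v_{2} + v_{6} + v_{8} = v_{3} + v_{9} — sig = (3;(1,1))
  P={0,3,6}:  v_{0} + v_{3} + v_{6} = v_{2} + 2·v_{5} — sig = (3;(1,2))
  P={2,5,8}:  v_{2} + v_{5} + v_{8} = 2·v_{3} + 2·v_{9} — sig = (3;(2,2))

Sorted signature multiset PRS(X):
    |P|=2: 11 collections, coeffs (), (), (1,1), (1,1), (1,1), (1,1), (1,1), (1,1,2), (1,1,2), (2), (2,3)
    |P|=3: 7 collections, coeffs (), (1), (1), (1), (1,1), (1,2), (2,2)


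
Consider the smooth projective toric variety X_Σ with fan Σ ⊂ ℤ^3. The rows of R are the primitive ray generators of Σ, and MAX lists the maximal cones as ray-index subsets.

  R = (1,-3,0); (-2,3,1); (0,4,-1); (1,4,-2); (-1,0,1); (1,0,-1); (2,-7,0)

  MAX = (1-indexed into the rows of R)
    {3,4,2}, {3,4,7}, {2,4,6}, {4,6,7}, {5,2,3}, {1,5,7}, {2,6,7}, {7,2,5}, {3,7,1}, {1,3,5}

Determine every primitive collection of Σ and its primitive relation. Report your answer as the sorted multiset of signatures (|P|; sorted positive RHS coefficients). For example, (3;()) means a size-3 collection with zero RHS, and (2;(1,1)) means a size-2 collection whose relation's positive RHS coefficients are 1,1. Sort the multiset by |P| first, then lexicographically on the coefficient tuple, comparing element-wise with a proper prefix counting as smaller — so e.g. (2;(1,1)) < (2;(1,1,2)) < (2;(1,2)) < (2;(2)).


9 collections generate NE(X_Σ); each relation:

  {5,6}:  v_{5} + v_{6} = 0  →  sig = (2;())
  {1,2}:  v_{1} + v_{2} = v_{5}  →  sig = (2;(1))
  {3,6}:  v_{3} + v_{6} = v_{4}  →  sig = (2;(1))
  {4,5}:  v_{4} + v_{5} = v_{3}  →  sig = (2;(1))
  {1,6}:  v_{1} + v_{6} = v_{3} + v_{7}  →  sig = (2;(1,1))
  {1,4}:  v_{1} + v_{4} = 2·v_{3} + v_{7}  →  sig = (2;(1,2))
  {2,3,7}:  v_{2} + v_{3} + v_{7} = 0  →  sig = (3;())
  {2,4,7}:  v_{2} + v_{4} + v_{7} = v_{6}  →  sig = (3;(1))
  {3,5,7}:  v_{3} + v_{5} + v_{7} = v_{1}  →  sig = (3;(1))

Signatures (|P|; sorted positive RHS coefficients), sorted:
[(2;()), (2;(1)), (2;(1)), (2;(1)), (2;(1,1)), (2;(1,2)), (3;()), (3;(1)), (3;(1))]


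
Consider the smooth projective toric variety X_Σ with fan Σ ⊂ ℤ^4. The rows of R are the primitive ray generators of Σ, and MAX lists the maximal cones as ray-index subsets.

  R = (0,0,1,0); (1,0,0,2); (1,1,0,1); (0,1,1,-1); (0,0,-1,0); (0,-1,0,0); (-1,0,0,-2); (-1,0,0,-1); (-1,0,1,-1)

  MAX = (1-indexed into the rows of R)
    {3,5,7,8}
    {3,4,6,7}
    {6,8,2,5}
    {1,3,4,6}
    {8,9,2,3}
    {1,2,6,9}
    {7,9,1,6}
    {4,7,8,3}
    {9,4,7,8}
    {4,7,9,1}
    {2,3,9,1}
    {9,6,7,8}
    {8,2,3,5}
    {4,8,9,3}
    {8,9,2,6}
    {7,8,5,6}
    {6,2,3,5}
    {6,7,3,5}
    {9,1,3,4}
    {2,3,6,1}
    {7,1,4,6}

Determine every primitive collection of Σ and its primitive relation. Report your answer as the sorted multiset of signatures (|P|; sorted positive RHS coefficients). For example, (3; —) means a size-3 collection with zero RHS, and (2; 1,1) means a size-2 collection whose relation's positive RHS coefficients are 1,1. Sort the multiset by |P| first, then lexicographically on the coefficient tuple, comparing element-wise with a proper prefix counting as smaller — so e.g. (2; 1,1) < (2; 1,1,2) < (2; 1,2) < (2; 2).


The 12 primitive collections of Σ (r=9, n=4):

  P={1,5}:  v_{1} + v_{5} = 0 — sig = (2; —)
  P={2,7}:  v_{2} + v_{7} = 0 — sig = (2; —)
  P={1,8}:  v_{1} + v_{8} = v_{9} — sig = (2; 1)
  P={5,9}:  v_{5} + v_{9} = v_{8} — sig = (2; 1)
  P={2,4}:  v_{2} + v_{4} = v_{1} + v_{3} — sig = (2; 1,1)
  P={4,5}:  v_{4} + v_{5} = v_{3} + v_{7} — sig = (2; 1,1)
  P={3,6,8}:  v_{3} + v_{6} + v_{8} = 0 — sig = (3; —)
  P={1,3,7}:  v_{1} + v_{3} + v_{7} = v_{4} — sig = (3; 1)
  P={3,6,9}:  v_{3} + v_{6} + v_{9} = v_{1} — sig = (3; 1)
  P={3,7,9}:  v_{3} + v_{7} + v_{9} = v_{4} + v_{8} — sig = (3; 1,1)
  P={4,6,8}:  v_{4} + v_{6} + v_{8} = v_{1} + v_{7} — sig = (3; 1,1)
  P={4,6,9}:  v_{4} + v_{6} + v_{9} = 2·v_{1} + v_{7} — sig = (3; 1,2)

Signatures (|P|; sorted positive RHS coefficients), sorted:
[(2; —), (2; —), (2; 1), (2; 1), (2; 1,1), (2; 1,1), (3; —), (3; 1), (3; 1), (3; 1,1), (3; 1,1), (3; 1,2)]


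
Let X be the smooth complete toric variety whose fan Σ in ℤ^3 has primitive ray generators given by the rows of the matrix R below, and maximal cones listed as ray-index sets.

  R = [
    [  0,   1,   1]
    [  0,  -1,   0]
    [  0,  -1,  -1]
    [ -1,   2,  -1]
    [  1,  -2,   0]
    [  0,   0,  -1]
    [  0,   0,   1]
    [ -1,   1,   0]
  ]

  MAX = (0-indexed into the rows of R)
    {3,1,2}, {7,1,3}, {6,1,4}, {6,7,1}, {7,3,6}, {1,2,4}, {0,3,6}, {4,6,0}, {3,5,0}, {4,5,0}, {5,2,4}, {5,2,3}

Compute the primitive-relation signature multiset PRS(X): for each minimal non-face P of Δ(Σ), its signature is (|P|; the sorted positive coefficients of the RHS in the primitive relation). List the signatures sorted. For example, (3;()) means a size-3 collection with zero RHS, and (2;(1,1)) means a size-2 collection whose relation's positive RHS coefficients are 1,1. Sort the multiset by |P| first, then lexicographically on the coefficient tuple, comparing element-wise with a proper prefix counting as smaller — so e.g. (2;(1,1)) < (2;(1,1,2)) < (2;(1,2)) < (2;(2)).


The 11 primitive collections of Σ (r=8, n=3):

  {0,2}:  v_{0} + v_{2} = 0  ⟹  sig = (2;())
  {5,6}:  v_{5} + v_{6} = 0  ⟹  sig = (2;())
  {0,1}:  v_{0} + v_{1} = v_{6}  ⟹  sig = (2;(1))
  {1,5}:  v_{1} + v_{5} = v_{2}  ⟹  sig = (2;(1))
  {2,6}:  v_{2} + v_{6} = v_{1}  ⟹  sig = (2;(1))
  {3,4}:  v_{3} + v_{4} = v_{5}  ⟹  sig = (2;(1))
  {4,7}:  v_{4} + v_{7} = v_{1}  ⟹  sig = (2;(1))
  {5,7}:  v_{5} + v_{7} = v_{1} + v_{3}  ⟹  sig = (2;(1,1))
  {0,7}:  v_{0} + v_{7} = v_{3} + 2·v_{6}  ⟹  sig = (2;(1,2))
  {2,7}:  v_{2} + v_{7} = 2·v_{1} + v_{3}  ⟹  sig = (2;(1,2))
  {1,3,6}:  v_{1} + v_{3} + v_{6} = v_{7}  ⟹  sig = (3;(1))

Hence PRS(X_Σ) =
    (2;())
    (2;())
    (2;(1))
    (2;(1))
    (2;(1))
    (2;(1))
    (2;(1))
    (2;(1,1))
    (2;(1,2))
    (2;(1,2))
    (3;(1))


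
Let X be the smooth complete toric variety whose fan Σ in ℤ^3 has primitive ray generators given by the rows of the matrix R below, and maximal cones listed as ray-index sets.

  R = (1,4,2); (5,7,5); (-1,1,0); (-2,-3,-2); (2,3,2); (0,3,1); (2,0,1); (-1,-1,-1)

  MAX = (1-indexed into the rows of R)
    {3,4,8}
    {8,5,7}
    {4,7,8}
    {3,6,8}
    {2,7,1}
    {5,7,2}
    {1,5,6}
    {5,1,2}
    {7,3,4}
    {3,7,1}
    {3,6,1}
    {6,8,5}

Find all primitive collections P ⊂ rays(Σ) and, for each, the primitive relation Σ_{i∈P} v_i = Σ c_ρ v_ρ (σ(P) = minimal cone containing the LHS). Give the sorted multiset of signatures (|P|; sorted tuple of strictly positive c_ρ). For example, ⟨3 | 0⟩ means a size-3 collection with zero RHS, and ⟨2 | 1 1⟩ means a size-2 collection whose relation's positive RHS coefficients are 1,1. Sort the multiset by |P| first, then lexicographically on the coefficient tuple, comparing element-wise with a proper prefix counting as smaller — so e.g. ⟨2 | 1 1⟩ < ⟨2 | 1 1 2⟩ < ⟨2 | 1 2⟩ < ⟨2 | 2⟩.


Primitive collections (12):

  {4,5}:  v_{4} + v_{5} = 0  ⟹  sig = ⟨2 | 0⟩
  {1,4}:  v_{1} + v_{4} = v_{3}  ⟹  sig = ⟨2 | 1⟩
  {1,8}:  v_{1} + v_{8} = v_{6}  ⟹  sig = ⟨2 | 1⟩
  {3,5}:  v_{3} + v_{5} = v_{1}  ⟹  sig = ⟨2 | 1⟩
  {6,7}:  v_{6} + v_{7} = v_{5}  ⟹  sig = ⟨2 | 1⟩
  {2,4}:  v_{2} + v_{4} = v_{1} + v_{7}  ⟹  sig = ⟨2 | 1 1⟩
  {4,6}:  v_{4} + v_{6} = v_{3} + v_{8}  ⟹  sig = ⟨2 | 1 1⟩
  {2,3}:  v_{2} + v_{3} = 2·v_{1} + v_{7}  ⟹  sig = ⟨2 | 1 2⟩
  {2,6}:  v_{2} + v_{6} = v_{1} + 2·v_{5}  ⟹  sig = ⟨2 | 1 2⟩
  {2,8}:  v_{2} + v_{8} = 2·v_{5}  ⟹  sig = ⟨2 | 2⟩
  {3,7,8}:  v_{3} + v_{7} + v_{8} = 0  ⟹  sig = ⟨3 | 0⟩
  {1,5,7}:  v_{1} + v_{5} + v_{7} = v_{2}  ⟹  sig = ⟨3 | 1⟩

Signatures (|P|; sorted positive RHS coefficients), sorted:
    |P|=2: 10 collections, coeffs (), (1), (1), (1), (1), (1,1), (1,1), (1,2), (1,2), (2)
    |P|=3: 2 collections, coeffs (), (1)


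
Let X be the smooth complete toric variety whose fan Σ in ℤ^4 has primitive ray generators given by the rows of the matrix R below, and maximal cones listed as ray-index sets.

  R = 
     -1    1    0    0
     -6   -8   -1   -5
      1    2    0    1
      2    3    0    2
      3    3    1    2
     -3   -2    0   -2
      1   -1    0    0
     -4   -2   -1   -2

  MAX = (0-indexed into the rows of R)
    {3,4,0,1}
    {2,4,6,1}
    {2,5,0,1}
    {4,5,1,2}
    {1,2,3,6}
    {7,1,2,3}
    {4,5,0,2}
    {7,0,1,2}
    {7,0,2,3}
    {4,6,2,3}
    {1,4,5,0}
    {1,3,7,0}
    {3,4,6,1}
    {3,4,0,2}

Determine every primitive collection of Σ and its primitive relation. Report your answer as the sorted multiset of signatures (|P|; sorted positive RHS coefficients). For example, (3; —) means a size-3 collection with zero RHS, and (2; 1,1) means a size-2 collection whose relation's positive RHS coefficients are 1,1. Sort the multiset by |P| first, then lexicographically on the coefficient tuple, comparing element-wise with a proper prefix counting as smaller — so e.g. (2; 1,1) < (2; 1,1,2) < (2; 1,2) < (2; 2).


|primitive collections| = 9. Relations:

  P = {0,6}:  v_{0} + v_{6} = 0  ⇒ sig = (2; —)
  P = {3,5}:  v_{3} + v_{5} = v_{0}  ⇒ sig = (2; 1)
  P = {4,7}:  v_{4} + v_{7} = v_{0}  ⇒ sig = (2; 1)
  P = {5,6}:  v_{5} + v_{6} = v_{1} + v_{2} + v_{4}  ⇒ sig = (2; 1,1,1)
  P = {6,7}:  v_{6} + v_{7} = v_{1} + v_{2} + v_{3}  ⇒ sig = (2; 1,1,1)
  P = {5,7}:  v_{5} + v_{7} = 2·v_{0} + v_{1} + v_{2}  ⇒ sig = (2; 1,1,2)
  P = {1,2,3,4}:  v_{1} + v_{2} + v_{3} + v_{4} = 0  ⇒ sig = (4; —)
  P = {0,1,2,3}:  v_{0} + v_{1} + v_{2} + v_{3} = v_{7}  ⇒ sig = (4; 1)
  P = {0,1,2,4}:  v_{0} + v_{1} + v_{2} + v_{4} = v_{5}  ⇒ sig = (4; 1)

so the primitive-relation signature multiset is
[(2; —), (2; 1), (2; 1), (2; 1,1,1), (2; 1,1,1), (2; 1,1,2), (4; —), (4; 1), (4; 1)]


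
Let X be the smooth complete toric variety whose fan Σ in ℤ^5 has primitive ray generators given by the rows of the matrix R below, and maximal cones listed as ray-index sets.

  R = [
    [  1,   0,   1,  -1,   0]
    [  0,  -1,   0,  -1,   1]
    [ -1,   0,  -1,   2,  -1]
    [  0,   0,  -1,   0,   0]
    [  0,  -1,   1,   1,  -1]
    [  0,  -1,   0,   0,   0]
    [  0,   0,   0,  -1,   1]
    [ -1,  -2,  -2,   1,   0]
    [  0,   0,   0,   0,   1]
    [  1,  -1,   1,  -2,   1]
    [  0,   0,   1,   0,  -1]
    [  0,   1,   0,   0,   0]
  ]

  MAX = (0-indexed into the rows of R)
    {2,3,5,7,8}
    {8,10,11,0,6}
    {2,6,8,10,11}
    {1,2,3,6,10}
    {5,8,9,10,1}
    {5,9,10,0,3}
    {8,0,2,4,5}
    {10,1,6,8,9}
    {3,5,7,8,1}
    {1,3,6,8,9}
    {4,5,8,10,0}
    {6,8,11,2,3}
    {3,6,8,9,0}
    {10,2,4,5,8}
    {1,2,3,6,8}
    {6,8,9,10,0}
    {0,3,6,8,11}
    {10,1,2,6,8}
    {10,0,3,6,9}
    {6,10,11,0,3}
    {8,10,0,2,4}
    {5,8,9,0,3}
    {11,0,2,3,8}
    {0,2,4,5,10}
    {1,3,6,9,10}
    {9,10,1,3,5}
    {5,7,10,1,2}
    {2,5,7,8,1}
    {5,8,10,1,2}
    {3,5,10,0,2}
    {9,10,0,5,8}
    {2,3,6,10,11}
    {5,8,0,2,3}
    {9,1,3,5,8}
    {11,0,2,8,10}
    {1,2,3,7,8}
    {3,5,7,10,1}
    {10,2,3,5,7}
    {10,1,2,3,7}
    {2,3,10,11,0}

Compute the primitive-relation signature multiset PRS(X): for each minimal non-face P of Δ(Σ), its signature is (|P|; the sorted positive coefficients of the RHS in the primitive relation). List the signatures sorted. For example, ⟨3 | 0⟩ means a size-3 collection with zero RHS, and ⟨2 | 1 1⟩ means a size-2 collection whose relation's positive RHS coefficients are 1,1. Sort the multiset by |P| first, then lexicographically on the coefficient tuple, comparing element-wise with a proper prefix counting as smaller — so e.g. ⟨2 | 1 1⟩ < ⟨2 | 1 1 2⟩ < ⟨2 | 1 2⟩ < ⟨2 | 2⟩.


Minimal non-faces — 21 found among 12 rays, 40 max cones:

  {5,11}:  v_{5} + v_{11} = 0  ⇒ sig = ⟨2 | 0⟩
  {0,1}:  v_{0} + v_{1} = v_{9}  ⇒ sig = ⟨2 | 1⟩
  {1,11}:  v_{1} + v_{11} = v_{6}  ⇒ sig = ⟨2 | 1⟩
  {2,9}:  v_{2} + v_{9} = v_{5}  ⇒ sig = ⟨2 | 1⟩
  {5,6}:  v_{5} + v_{6} = v_{1}  ⇒ sig = ⟨2 | 1⟩
  {9,11}:  v_{9} + v_{11} = v_{0} + v_{6}  ⇒ sig = ⟨2 | 1 1⟩
  {3,4}:  v_{3} + v_{4} = v_{0} + v_{2} + v_{5}  ⇒ sig = ⟨2 | 1 1 1⟩
  {4,6}:  v_{4} + v_{6} = v_{5} + v_{8} + v_{10}  ⇒ sig = ⟨2 | 1 1 1⟩
  {7,11}:  v_{7} + v_{11} = v_{1} + v_{2} + v_{3}  ⇒ sig = ⟨2 | 1 1 1⟩
  {4,11}:  v_{4} + v_{11} = v_{0} + v_{2} + v_{8} + v_{10}  ⇒ sig = ⟨2 | 1 1 1 1⟩
  {4,9}:  v_{4} + v_{9} = v_{0} + 2·v_{5} + v_{8} + v_{10}  ⇒ sig = ⟨2 | 1 1 1 2⟩
  {1,4}:  v_{1} + v_{4} = 2·v_{5} + v_{8} + v_{10}  ⇒ sig = ⟨2 | 1 1 2⟩
  {6,7}:  v_{6} + v_{7} = 2·v_{1} + v_{2} + v_{3}  ⇒ sig = ⟨2 | 1 1 2⟩
  {7,9}:  v_{7} + v_{9} = v_{1} + v_{3} + 2·v_{5}  ⇒ sig = ⟨2 | 1 1 2⟩
  {0,7}:  v_{0} + v_{7} = v_{3} + 2·v_{5}  ⇒ sig = ⟨2 | 1 2⟩
  {4,7}:  v_{4} + v_{7} = v_{2} + 3·v_{5}  ⇒ sig = ⟨2 | 1 3⟩
  {0,2,6}:  v_{0} + v_{2} + v_{6} = 0  ⇒ sig = ⟨3 | 0⟩
  {3,8,10}:  v_{3} + v_{8} + v_{10} = 0  ⇒ sig = ⟨3 | 0⟩
  {7,8,10}:  v_{7} + v_{8} + v_{10} = v_{1} + v_{2} + v_{5}  ⇒ sig = ⟨3 | 1 1 1⟩
  {1,2,3,5}:  v_{1} + v_{2} + v_{3} + v_{5} = v_{7}  ⇒ sig = ⟨4 | 1⟩
  {0,2,5,8,10}:  v_{0} + v_{2} + v_{5} + v_{8} + v_{10} = v_{4}  ⇒ sig = ⟨5 | 1⟩

Hence PRS(X_Σ) =
    |P|=2: 16 collections, coeffs (), (1), (1), (1), (1), (1,1), (1,1,1), (1,1,1), (1,1,1), (1,1,1,1), (1,1,1,2), (1,1,2), (1,1,2), (1,1,2), (1,2), (1,3)
    |P|=3: 3 collections, coeffs (), (), (1,1,1)
    |P|=4: 1 collection, coeffs (1)
    |P|=5: 1 collection, coeffs (1)


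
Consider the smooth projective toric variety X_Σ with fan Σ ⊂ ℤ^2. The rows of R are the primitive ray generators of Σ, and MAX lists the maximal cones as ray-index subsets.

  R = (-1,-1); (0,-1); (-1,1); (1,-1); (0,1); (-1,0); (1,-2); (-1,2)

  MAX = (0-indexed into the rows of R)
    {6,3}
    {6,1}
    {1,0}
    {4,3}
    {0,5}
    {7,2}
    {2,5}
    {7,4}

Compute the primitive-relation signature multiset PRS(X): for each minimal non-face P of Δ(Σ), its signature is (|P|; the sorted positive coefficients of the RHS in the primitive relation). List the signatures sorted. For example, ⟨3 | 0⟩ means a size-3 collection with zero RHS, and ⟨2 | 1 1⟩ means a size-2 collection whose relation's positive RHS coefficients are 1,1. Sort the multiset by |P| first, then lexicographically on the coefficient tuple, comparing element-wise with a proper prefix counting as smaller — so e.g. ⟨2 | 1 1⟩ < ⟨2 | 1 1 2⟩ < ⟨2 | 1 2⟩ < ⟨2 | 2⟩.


Minimal non-faces — 20 found among 8 rays, 8 max cones:

  P={1,4}:  v_{1} + v_{4} = 0  ⇒ sig = ⟨2 | 0⟩
  P={2,3}:  v_{2} + v_{3} = 0  ⇒ sig = ⟨2 | 0⟩
  P={6,7}:  v_{6} + v_{7} = 0  ⇒ sig = ⟨2 | 0⟩
  P={0,4}:  v_{0} + v_{4} = v_{5}  ⇒ sig = ⟨2 | 1⟩
  P={1,2}:  v_{1} + v_{2} = v_{5}  ⇒ sig = ⟨2 | 1⟩
  P={1,3}:  v_{1} + v_{3} = v_{6}  ⇒ sig = ⟨2 | 1⟩
  P={1,5}:  v_{1} + v_{5} = v_{0}  ⇒ sig = ⟨2 | 1⟩
  P={1,7}:  v_{1} + v_{7} = v_{2}  ⇒ sig = ⟨2 | 1⟩
  P={2,4}:  v_{2} + v_{4} = v_{7}  ⇒ sig = ⟨2 | 1⟩
  P={2,6}:  v_{2} + v_{6} = v_{1}  ⇒ sig = ⟨2 | 1⟩
  P={3,5}:  v_{3} + v_{5} = v_{1}  ⇒ sig = ⟨2 | 1⟩
  P={3,7}:  v_{3} + v_{7} = v_{4}  ⇒ sig = ⟨2 | 1⟩
  P={4,5}:  v_{4} + v_{5} = v_{2}  ⇒ sig = ⟨2 | 1⟩
  P={4,6}:  v_{4} + v_{6} = v_{3}  ⇒ sig = ⟨2 | 1⟩
  P={0,7}:  v_{0} + v_{7} = v_{2} + v_{5}  ⇒ sig = ⟨2 | 1 1⟩
  P={0,2}:  v_{0} + v_{2} = 2·v_{5}  ⇒ sig = ⟨2 | 2⟩
  P={0,3}:  v_{0} + v_{3} = 2·v_{1}  ⇒ sig = ⟨2 | 2⟩
  P={5,6}:  v_{5} + v_{6} = 2·v_{1}  ⇒ sig = ⟨2 | 2⟩
  P={5,7}:  v_{5} + v_{7} = 2·v_{2}  ⇒ sig = ⟨2 | 2⟩
  P={0,6}:  v_{0} + v_{6} = 3·v_{1}  ⇒ sig = ⟨2 | 3⟩

so the primitive-relation signature multiset is
    |P|=2: 20 collections, coeffs (), (), (), (1), (1), (1), (1), (1), (1), (1), (1), (1), (1), (1), (1,1), (2), (2), (2), (2), (3)


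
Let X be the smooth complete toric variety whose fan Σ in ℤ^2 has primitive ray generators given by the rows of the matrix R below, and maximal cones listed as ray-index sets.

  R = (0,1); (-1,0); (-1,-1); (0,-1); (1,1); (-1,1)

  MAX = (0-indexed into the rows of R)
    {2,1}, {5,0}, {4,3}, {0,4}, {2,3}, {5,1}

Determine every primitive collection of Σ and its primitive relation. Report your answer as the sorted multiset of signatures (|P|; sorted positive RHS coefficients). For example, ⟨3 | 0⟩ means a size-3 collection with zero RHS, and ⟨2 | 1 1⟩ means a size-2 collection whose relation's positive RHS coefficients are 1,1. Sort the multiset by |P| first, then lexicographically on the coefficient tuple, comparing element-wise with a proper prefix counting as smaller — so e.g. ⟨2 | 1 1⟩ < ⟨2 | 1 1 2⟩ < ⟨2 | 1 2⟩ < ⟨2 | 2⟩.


9 collections generate NE(X_Σ); each relation:

  • {0,3}:  v_{0} + v_{3} = 0  so sig = ⟨2 | 0⟩
  • {2,4}:  v_{2} + v_{4} = 0  so sig = ⟨2 | 0⟩
  • {0,1}:  v_{0} + v_{1} = v_{5}  so sig = ⟨2 | 1⟩
  • {0,2}:  v_{0} + v_{2} = v_{1}  so sig = ⟨2 | 1⟩
  • {1,3}:  v_{1} + v_{3} = v_{2}  so sig = ⟨2 | 1⟩
  • {1,4}:  v_{1} + v_{4} = v_{0}  so sig = ⟨2 | 1⟩
  • {3,5}:  v_{3} + v_{5} = v_{1}  so sig = ⟨2 | 1⟩
  • {2,5}:  v_{2} + v_{5} = 2·v_{1}  so sig = ⟨2 | 2⟩
  • {4,5}:  v_{4} + v_{5} = 2·v_{0}  so sig = ⟨2 | 2⟩

Signatures (|P|; sorted positive RHS coefficients), sorted:
[⟨2 | 0⟩, ⟨2 | 0⟩, ⟨2 | 1⟩, ⟨2 | 1⟩, ⟨2 | 1⟩, ⟨2 | 1⟩, ⟨2 | 1⟩, ⟨2 | 2⟩, ⟨2 | 2⟩]


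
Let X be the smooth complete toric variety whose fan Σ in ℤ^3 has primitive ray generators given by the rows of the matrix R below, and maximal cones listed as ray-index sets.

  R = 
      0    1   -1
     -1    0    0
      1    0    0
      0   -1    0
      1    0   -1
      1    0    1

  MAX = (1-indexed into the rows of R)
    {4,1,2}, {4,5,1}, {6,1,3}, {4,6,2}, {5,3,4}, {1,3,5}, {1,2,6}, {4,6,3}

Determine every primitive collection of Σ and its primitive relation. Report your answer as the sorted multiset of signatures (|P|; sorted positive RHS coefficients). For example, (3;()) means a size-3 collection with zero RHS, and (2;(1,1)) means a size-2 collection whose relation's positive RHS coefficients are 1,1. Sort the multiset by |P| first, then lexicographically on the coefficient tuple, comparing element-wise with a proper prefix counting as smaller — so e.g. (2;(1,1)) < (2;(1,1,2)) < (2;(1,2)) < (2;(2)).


|primitive collections| = 5. Relations:

  P={2,3}:  v_{2} + v_{3} = 0  →  sig = (2;())
  P={2,5}:  v_{2} + v_{5} = v_{1} + v_{4}  →  sig = (2;(1,1))
  P={5,6}:  v_{5} + v_{6} = 2·v_{3}  →  sig = (2;(2))
  P={1,3,4}:  v_{1} + v_{3} + v_{4} = v_{5}  →  sig = (3;(1))
  P={1,4,6}:  v_{1} + v_{4} + v_{6} = v_{3}  →  sig = (3;(1))

so the primitive-relation signature multiset is
    (2;())
    (2;(1,1))
    (2;(2))
    (3;(1))
    (3;(1))


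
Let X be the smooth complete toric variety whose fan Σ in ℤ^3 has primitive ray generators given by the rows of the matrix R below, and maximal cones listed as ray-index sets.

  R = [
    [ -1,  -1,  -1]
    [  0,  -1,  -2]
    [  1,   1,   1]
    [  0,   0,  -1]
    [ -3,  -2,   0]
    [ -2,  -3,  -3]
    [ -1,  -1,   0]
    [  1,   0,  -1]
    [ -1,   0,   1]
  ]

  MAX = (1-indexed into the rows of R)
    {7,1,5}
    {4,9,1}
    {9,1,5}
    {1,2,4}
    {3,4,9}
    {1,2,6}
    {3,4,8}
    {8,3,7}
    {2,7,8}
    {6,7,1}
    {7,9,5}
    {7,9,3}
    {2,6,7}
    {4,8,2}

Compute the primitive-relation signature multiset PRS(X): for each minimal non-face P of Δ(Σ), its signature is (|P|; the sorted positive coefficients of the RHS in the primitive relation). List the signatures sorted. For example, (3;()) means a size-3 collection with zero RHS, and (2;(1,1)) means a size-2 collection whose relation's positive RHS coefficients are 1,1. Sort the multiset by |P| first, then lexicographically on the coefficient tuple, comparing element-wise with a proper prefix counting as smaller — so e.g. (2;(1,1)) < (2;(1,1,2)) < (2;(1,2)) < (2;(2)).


The 17 primitive collections of Σ (r=9, n=3):

  {1,3}:  v_{1} + v_{3} = 0  ⇒ sig = (2;())
  {8,9}:  v_{8} + v_{9} = 0  ⇒ sig = (2;())
  {1,8}:  v_{1} + v_{8} = v_{2}  ⇒ sig = (2;(1))
  {2,3}:  v_{2} + v_{3} = v_{8}  ⇒ sig = (2;(1))
  {2,9}:  v_{2} + v_{9} = v_{1}  ⇒ sig = (2;(1))
  {4,7}:  v_{4} + v_{7} = v_{1}  ⇒ sig = (2;(1))
  {3,5}:  v_{3} + v_{5} = v_{7} + v_{9}  ⇒ sig = (2;(1,1))
  {3,6}:  v_{3} + v_{6} = v_{2} + v_{7}  ⇒ sig = (2;(1,1))
  {5,8}:  v_{5} + v_{8} = v_{1} + v_{7}  ⇒ sig = (2;(1,1))
  {2,5}:  v_{2} + v_{5} = 2·v_{1} + v_{7}  ⇒ sig = (2;(1,2))
  {4,5}:  v_{4} + v_{5} = 2·v_{1} + v_{9}  ⇒ sig = (2;(1,2))
  {4,6}:  v_{4} + v_{6} = 2·v_{1} + v_{2}  ⇒ sig = (2;(1,2))
  {6,8}:  v_{6} + v_{8} = 2·v_{2} + v_{7}  ⇒ sig = (2;(1,2))
  {6,9}:  v_{6} + v_{9} = 2·v_{1} + v_{7}  ⇒ sig = (2;(1,2))
  {5,6}:  v_{5} + v_{6} = 3·v_{1} + 2·v_{7}  ⇒ sig = (2;(2,3))
  {1,2,7}:  v_{1} + v_{2} + v_{7} = v_{6}  ⇒ sig = (3;(1))
  {1,7,9}:  v_{1} + v_{7} + v_{9} = v_{5}  ⇒ sig = (3;(1))

Signatures (|P|; sorted positive RHS coefficients), sorted:
[(2;()), (2;()), (2;(1)), (2;(1)), (2;(1)), (2;(1)), (2;(1,1)), (2;(1,1)), (2;(1,1)), (2;(1,2)), (2;(1,2)), (2;(1,2)), (2;(1,2)), (2;(1,2)), (2;(2,3)), (3;(1)), (3;(1))]


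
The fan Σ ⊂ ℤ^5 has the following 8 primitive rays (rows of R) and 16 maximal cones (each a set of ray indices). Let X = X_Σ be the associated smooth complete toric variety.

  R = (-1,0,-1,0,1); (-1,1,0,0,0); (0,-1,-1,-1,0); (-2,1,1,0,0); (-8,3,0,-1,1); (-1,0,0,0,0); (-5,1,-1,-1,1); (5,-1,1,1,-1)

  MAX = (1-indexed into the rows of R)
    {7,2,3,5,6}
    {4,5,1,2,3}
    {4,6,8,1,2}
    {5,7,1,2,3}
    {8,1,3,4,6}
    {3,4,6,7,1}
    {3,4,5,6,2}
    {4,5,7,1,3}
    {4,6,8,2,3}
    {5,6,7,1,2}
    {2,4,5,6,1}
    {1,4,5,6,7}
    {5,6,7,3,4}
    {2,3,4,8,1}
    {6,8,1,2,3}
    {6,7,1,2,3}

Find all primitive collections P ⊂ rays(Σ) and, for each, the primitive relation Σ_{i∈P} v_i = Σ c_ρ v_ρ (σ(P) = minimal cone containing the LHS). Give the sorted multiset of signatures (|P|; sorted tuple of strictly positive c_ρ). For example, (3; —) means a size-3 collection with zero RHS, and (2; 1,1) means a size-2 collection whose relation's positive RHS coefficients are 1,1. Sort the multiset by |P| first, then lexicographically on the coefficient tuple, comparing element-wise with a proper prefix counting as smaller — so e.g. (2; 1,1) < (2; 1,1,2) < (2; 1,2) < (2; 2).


The 5 primitive collections of Σ (r=8, n=5):

  P={7,8}:  v_{7} + v_{8} = 0 — sig = (2; —)
  P={5,8}:  v_{5} + v_{8} = v_{2} + v_{4} — sig = (2; 1,1)
  P={2,4,7}:  v_{2} + v_{4} + v_{7} = v_{5} — sig = (3; 1)
  P={1,3,5,6}:  v_{1} + v_{3} + v_{5} + v_{6} = 2·v_{7} — sig = (4; 2)
  P={1,2,3,4,6}:  v_{1} + v_{2} + v_{3} + v_{4} + v_{6} = v_{7} — sig = (5; 1)

Hence PRS(X_Σ) =
    (2; —)
    (2; 1,1)
    (3; 1)
    (4; 2)
    (5; 1)


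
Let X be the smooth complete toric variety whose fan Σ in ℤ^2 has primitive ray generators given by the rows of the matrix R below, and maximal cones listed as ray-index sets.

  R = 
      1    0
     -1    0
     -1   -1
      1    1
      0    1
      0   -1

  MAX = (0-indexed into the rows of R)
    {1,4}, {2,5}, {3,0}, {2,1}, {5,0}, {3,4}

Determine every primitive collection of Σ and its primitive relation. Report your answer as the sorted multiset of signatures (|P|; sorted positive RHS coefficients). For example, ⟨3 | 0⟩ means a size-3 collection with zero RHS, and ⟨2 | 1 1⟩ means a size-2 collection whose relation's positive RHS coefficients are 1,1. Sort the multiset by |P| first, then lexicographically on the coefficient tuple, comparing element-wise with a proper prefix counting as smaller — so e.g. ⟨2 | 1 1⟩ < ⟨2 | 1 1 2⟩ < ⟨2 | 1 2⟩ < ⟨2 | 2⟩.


9 collections generate NE(X_Σ); each relation:

  P = {0,1}:  v_{0} + v_{1} = 0  ⇒ sig = ⟨2 | 0⟩
  P = {2,3}:  v_{2} + v_{3} = 0  ⇒ sig = ⟨2 | 0⟩
  P = {4,5}:  v_{4} + v_{5} = 0  ⇒ sig = ⟨2 | 0⟩
  P = {0,2}:  v_{0} + v_{2} = v_{5}  ⇒ sig = ⟨2 | 1⟩
  P = {0,4}:  v_{0} + v_{4} = v_{3}  ⇒ sig = ⟨2 | 1⟩
  P = {1,3}:  v_{1} + v_{3} = v_{4}  ⇒ sig = ⟨2 | 1⟩
  P = {1,5}:  v_{1} + v_{5} = v_{2}  ⇒ sig = ⟨2 | 1⟩
  P = {2,4}:  v_{2} + v_{4} = v_{1}  ⇒ sig = ⟨2 | 1⟩
  P = {3,5}:  v_{3} + v_{5} = v_{0}  ⇒ sig = ⟨2 | 1⟩

Hence PRS(X_Σ) =
    ⟨2 | 0⟩
    ⟨2 | 0⟩
    ⟨2 | 0⟩
    ⟨2 | 1⟩
    ⟨2 | 1⟩
    ⟨2 | 1⟩
    ⟨2 | 1⟩
    ⟨2 | 1⟩
    ⟨2 | 1⟩


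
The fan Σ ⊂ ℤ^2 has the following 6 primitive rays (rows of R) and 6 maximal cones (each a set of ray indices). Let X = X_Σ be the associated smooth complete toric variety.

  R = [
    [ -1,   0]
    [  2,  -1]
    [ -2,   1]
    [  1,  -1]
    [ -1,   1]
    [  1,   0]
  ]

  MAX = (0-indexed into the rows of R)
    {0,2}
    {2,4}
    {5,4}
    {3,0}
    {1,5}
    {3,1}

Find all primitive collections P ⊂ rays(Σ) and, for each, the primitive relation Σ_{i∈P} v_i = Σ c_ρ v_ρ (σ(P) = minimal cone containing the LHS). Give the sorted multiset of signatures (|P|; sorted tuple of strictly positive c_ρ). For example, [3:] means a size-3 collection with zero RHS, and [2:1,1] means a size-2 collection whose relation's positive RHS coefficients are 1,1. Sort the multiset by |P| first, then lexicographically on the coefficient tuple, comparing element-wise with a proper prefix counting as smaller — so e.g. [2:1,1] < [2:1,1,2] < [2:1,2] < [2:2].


Primitive collections (9):

  P = {0,5}:  v_{0} + v_{5} = 0 ; sig = [2:]
  P = {1,2}:  v_{1} + v_{2} = 0 ; sig = [2:]
  P = {3,4}:  v_{3} + v_{4} = 0 ; sig = [2:]
  P = {0,1}:  v_{0} + v_{1} = v_{3} ; sig = [2:1]
  P = {0,4}:  v_{0} + v_{4} = v_{2} ; sig = [2:1]
  P = {1,4}:  v_{1} + v_{4} = v_{5} ; sig = [2:1]
  P = {2,3}:  v_{2} + v_{3} = v_{0} ; sig = [2:1]
  P = {2,5}:  v_{2} + v_{5} = v_{4} ; sig = [2:1]
  P = {3,5}:  v_{3} + v_{5} = v_{1} ; sig = [2:1]

Sorted signature multiset PRS(X):
[[2:], [2:], [2:], [2:1], [2:1], [2:1], [2:1], [2:1], [2:1]]


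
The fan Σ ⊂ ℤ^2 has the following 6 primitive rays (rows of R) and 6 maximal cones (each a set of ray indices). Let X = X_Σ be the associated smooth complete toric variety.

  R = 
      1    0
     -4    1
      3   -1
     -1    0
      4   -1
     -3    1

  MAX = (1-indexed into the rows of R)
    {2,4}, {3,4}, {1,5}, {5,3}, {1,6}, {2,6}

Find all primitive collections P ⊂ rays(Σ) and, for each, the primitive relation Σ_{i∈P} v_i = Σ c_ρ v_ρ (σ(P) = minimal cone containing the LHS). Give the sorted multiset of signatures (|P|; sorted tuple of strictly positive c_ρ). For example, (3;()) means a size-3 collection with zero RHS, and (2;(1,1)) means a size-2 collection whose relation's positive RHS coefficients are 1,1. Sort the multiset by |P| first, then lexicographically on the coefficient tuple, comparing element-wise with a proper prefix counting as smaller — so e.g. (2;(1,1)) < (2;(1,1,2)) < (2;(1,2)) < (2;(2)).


The 9 primitive collections of Σ (r=6, n=2):

  P={1,4}:  v_{1} + v_{4} = 0  so sig = (2;())
  P={2,5}:  v_{2} + v_{5} = 0  so sig = (2;())
  P={3,6}:  v_{3} + v_{6} = 0  so sig = (2;())
  P={1,2}:  v_{1} + v_{2} = v_{6}  so sig = (2;(1))
  P={1,3}:  v_{1} + v_{3} = v_{5}  so sig = (2;(1))
  P={2,3}:  v_{2} + v_{3} = v_{4}  so sig = (2;(1))
  P={4,5}:  v_{4} + v_{5} = v_{3}  so sig = (2;(1))
  P={4,6}:  v_{4} + v_{6} = v_{2}  so sig = (2;(1))
  P={5,6}:  v_{5} + v_{6} = v_{1}  so sig = (2;(1))

Sorted signature multiset PRS(X):
[(2;()), (2;()), (2;()), (2;(1)), (2;(1)), (2;(1)), (2;(1)), (2;(1)), (2;(1))]


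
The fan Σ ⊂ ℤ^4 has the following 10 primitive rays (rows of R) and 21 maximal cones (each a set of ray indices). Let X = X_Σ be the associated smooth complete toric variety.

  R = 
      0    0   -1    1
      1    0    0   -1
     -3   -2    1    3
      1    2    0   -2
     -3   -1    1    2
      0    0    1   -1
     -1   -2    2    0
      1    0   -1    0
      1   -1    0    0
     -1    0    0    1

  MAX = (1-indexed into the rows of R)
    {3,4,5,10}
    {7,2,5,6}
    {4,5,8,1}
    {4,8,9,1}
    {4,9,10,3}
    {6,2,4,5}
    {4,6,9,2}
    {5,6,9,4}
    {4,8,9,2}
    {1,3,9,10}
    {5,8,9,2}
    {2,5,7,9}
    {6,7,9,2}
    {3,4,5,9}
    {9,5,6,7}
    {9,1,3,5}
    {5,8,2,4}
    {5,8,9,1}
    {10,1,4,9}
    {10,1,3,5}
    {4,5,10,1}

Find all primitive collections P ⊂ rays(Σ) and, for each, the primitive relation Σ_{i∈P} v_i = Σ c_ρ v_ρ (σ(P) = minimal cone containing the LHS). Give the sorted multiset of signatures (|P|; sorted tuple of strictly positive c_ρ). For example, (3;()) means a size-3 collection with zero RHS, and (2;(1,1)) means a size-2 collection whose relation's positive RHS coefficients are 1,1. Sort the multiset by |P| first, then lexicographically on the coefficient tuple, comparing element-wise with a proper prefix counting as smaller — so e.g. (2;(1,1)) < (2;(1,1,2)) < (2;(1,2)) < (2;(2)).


20 collections generate NE(X_Σ); each relation:

  {1,6}:  v_{1} + v_{6} = 0  so sig = (2;())
  {2,10}:  v_{2} + v_{10} = 0  so sig = (2;())
  {1,2}:  v_{1} + v_{2} = v_{8}  so sig = (2;(1))
  {6,8}:  v_{6} + v_{8} = v_{2}  so sig = (2;(1))
  {8,10}:  v_{8} + v_{10} = v_{1}  so sig = (2;(1))
  {2,3}:  v_{2} + v_{3} = v_{5} + v_{9}  so sig = (2;(1,1))
  {1,7}:  v_{1} + v_{7} = v_{2} + v_{5} + v_{9}  so sig = (2;(1,1,1))
  {3,8}:  v_{3} + v_{8} = v_{1} + v_{5} + v_{9}  so sig = (2;(1,1,1))
  {6,10}:  v_{6} + v_{10} = v_{4} + v_{5} + v_{9}  so sig = (2;(1,1,1))
  {7,10}:  v_{7} + v_{10} = v_{5} + v_{6} + v_{9}  so sig = (2;(1,1,1))
  {7,8}:  v_{7} + v_{8} = 2·v_{2} + v_{5} + v_{9}  so sig = (2;(1,1,2))
  {3,6}:  v_{3} + v_{6} = v_{4} + 2·v_{5} + 2·v_{9}  so sig = (2;(1,2,2))
  {3,7}:  v_{3} + v_{7} = 2·v_{5} + v_{6} + 2·v_{9}  so sig = (2;(1,2,2))
  {4,7}:  v_{4} + v_{7} = 2·v_{6}  so sig = (2;(2))
  {5,9,10}:  v_{5} + v_{9} + v_{10} = v_{3}  so sig = (3;(1))
  {1,3,4}:  v_{1} + v_{3} + v_{4} = 2·v_{10}  so sig = (3;(2))
  {4,5,8,9}:  v_{4} + v_{5} + v_{8} + v_{9} = 0  so sig = (4;())
  {1,4,5,9}:  v_{1} + v_{4} + v_{5} + v_{9} = v_{10}  so sig = (4;(1))
  {2,4,5,9}:  v_{2} + v_{4} + v_{5} + v_{9} = v_{6}  so sig = (4;(1))
  {2,5,6,9}:  v_{2} + v_{5} + v_{6} + v_{9} = v_{7}  so sig = (4;(1))

Sorted signature multiset PRS(X):
[(2;()), (2;()), (2;(1)), (2;(1)), (2;(1)), (2;(1,1)), (2;(1,1,1)), (2;(1,1,1)), (2;(1,1,1)), (2;(1,1,1)), (2;(1,1,2)), (2;(1,2,2)), (2;(1,2,2)), (2;(2)), (3;(1)), (3;(2)), (4;()), (4;(1)), (4;(1)), (4;(1))]


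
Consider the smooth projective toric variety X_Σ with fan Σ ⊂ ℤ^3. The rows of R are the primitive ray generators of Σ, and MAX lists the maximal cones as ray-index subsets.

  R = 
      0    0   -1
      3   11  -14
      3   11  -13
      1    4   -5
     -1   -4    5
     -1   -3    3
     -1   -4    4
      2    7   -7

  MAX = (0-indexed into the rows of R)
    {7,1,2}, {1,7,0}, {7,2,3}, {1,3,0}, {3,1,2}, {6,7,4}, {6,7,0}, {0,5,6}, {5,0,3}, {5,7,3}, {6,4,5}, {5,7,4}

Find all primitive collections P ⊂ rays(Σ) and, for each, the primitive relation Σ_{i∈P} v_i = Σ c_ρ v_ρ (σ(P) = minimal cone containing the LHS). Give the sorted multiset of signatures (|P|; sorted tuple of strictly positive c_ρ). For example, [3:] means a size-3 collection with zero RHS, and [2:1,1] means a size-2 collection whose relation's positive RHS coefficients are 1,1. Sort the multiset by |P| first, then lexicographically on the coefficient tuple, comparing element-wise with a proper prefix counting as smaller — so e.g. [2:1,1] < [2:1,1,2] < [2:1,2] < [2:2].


The 14 primitive collections of Σ (r=8, n=3):

  P = {3,4}:  v_{3} + v_{4} = 0  ⟹  sig = [2:]
  P = {0,2}:  v_{0} + v_{2} = v_{1}  ⟹  sig = [2:1]
  P = {0,4}:  v_{0} + v_{4} = v_{6}  ⟹  sig = [2:1]
  P = {3,6}:  v_{3} + v_{6} = v_{0}  ⟹  sig = [2:1]
  P = {2,4}:  v_{2} + v_{4} = v_{0} + v_{7}  ⟹  sig = [2:1,1]
  P = {1,4}:  v_{1} + v_{4} = 2·v_{0} + v_{7}  ⟹  sig = [2:1,2]
  P = {1,5}:  v_{1} + v_{5} = v_{0} + 2·v_{3}  ⟹  sig = [2:1,2]
  P = {2,6}:  v_{2} + v_{6} = 2·v_{0} + v_{7}  ⟹  sig = [2:1,2]
  P = {1,6}:  v_{1} + v_{6} = 3·v_{0} + v_{7}  ⟹  sig = [2:1,3]
  P = {2,5}:  v_{2} + v_{5} = 2·v_{3}  ⟹  sig = [2:2]
  P = {5,6,7}:  v_{5} + v_{6} + v_{7} = 0  ⟹  sig = [3:]
  P = {0,3,7}:  v_{0} + v_{3} + v_{7} = v_{2}  ⟹  sig = [3:1]
  P = {0,5,7}:  v_{0} + v_{5} + v_{7} = v_{3}  ⟹  sig = [3:1]
  P = {1,3,7}:  v_{1} + v_{3} + v_{7} = 2·v_{2}  ⟹  sig = [3:2]

so the primitive-relation signature multiset is
    |P|=2: 10 collections, coeffs (), (1), (1), (1), (1,1), (1,2), (1,2), (1,2), (1,3), (2)
    |P|=3: 4 collections, coeffs (), (1), (1), (2)


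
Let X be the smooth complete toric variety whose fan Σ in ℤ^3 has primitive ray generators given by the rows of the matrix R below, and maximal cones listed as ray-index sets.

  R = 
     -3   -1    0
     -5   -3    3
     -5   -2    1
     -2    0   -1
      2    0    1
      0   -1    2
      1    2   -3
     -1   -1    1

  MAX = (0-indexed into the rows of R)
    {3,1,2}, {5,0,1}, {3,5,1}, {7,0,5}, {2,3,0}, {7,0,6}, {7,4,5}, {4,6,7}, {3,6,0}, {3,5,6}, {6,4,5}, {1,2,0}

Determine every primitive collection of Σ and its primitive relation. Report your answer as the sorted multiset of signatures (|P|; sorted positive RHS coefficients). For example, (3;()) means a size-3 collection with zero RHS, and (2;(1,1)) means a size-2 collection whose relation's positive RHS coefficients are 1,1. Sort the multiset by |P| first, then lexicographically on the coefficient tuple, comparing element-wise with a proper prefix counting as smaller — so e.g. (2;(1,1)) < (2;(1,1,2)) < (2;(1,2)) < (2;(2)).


Δ(Σ) — 8 vertices, 14 min non-faces:

  P={3,4}:  v_{3} + v_{4} = 0 ; sig = (2;())
  P={0,4}:  v_{0} + v_{4} = v_{7} ; sig = (2;(1))
  P={2,5}:  v_{2} + v_{5} = v_{1} ; sig = (2;(1))
  P={3,7}:  v_{3} + v_{7} = v_{0} ; sig = (2;(1))
  P={2,4}:  v_{2} + v_{4} = v_{0} + v_{5} ; sig = (2;(1,1))
  P={1,4}:  v_{1} + v_{4} = v_{0} + 2·v_{5} ; sig = (2;(1,2))
  P={1,6}:  v_{1} + v_{6} = 2·v_{3} + v_{5} ; sig = (2;(1,2))
  P={2,7}:  v_{2} + v_{7} = 2·v_{0} + v_{5} ; sig = (2;(1,2))
  P={2,6}:  v_{2} + v_{6} = 2·v_{3} ; sig = (2;(2))
  P={1,7}:  v_{1} + v_{7} = 2·v_{0} + 2·v_{5} ; sig = (2;(2,2))
  P={5,6,7}:  v_{5} + v_{6} + v_{7} = 0 ; sig = (3;())
  P={0,3,5}:  v_{0} + v_{3} + v_{5} = v_{2} ; sig = (3;(1))
  P={0,5,6}:  v_{0} + v_{5} + v_{6} = v_{3} ; sig = (3;(1))
  P={0,1,3}:  v_{0} + v_{1} + v_{3} = 2·v_{2} ; sig = (3;(2))

so the primitive-relation signature multiset is
    |P|=2: 10 collections, coeffs (), (1), (1), (1), (1,1), (1,2), (1,2), (1,2), (2), (2,2)
    |P|=3: 4 collections, coeffs (), (1), (1), (2)


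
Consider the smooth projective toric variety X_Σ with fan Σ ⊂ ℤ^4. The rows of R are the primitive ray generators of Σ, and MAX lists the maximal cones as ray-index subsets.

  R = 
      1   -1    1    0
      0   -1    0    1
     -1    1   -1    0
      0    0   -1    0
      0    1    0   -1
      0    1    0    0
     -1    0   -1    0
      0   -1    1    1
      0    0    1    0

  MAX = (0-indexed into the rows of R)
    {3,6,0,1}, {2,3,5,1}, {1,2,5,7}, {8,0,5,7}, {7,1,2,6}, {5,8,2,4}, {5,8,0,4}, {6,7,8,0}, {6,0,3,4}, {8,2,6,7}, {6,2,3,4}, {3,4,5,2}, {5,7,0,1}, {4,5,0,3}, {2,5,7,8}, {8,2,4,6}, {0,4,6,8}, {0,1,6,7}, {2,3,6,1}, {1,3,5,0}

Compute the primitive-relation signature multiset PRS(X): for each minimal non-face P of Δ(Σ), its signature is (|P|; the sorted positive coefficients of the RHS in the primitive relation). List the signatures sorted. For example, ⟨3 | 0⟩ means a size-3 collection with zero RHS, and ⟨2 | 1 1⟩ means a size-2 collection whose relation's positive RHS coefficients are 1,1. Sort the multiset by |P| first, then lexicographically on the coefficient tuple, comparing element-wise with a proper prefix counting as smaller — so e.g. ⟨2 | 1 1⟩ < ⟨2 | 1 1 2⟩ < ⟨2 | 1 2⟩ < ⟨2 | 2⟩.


7 collections generate NE(X_Σ); each relation:

  {0,2}:  v_{0} + v_{2} = 0 ; sig = ⟨2 | 0⟩
  {1,4}:  v_{1} + v_{4} = 0 ; sig = ⟨2 | 0⟩
  {3,8}:  v_{3} + v_{8} = 0 ; sig = ⟨2 | 0⟩
  {1,8}:  v_{1} + v_{8} = v_{7} ; sig = ⟨2 | 1⟩
  {3,7}:  v_{3} + v_{7} = v_{1} ; sig = ⟨2 | 1⟩
  {4,7}:  v_{4} + v_{7} = v_{8} ; sig = ⟨2 | 1⟩
  {5,6}:  v_{5} + v_{6} = v_{2} ; sig = ⟨2 | 1⟩

Hence PRS(X_Σ) =
    ⟨2 | 0⟩
    ⟨2 | 0⟩
    ⟨2 | 0⟩
    ⟨2 | 1⟩
    ⟨2 | 1⟩
    ⟨2 | 1⟩
    ⟨2 | 1⟩


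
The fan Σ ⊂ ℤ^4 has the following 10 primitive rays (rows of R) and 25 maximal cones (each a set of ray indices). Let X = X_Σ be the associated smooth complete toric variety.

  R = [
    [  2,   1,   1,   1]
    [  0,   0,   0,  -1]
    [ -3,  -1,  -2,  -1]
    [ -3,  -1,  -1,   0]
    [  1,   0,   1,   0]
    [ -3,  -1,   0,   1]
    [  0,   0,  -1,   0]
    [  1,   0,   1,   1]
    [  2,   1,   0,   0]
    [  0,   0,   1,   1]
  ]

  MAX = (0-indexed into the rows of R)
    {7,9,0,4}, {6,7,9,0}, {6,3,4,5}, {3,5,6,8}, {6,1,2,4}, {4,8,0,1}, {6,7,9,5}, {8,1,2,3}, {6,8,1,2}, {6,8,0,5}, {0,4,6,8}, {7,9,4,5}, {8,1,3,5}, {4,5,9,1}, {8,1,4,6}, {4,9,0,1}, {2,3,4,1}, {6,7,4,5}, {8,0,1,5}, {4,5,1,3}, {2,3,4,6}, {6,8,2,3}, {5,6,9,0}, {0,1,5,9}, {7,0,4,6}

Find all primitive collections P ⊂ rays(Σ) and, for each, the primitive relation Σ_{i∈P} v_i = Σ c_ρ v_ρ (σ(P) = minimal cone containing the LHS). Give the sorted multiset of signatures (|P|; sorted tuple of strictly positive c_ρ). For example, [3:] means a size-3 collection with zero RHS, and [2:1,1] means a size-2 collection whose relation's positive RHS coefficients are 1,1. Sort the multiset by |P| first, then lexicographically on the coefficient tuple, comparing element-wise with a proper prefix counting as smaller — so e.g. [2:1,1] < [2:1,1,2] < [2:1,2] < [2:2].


|primitive collections| = 20. Relations:

  P={1,7}:  v_{1} + v_{7} = v_{4}  ⟹  sig = [2:1]
  P={2,9}:  v_{2} + v_{9} = v_{3}  ⟹  sig = [2:1]
  P={3,9}:  v_{3} + v_{9} = v_{5}  ⟹  sig = [2:1]
  P={8,9}:  v_{8} + v_{9} = v_{0}  ⟹  sig = [2:1]
  P={0,2}:  v_{0} + v_{2} = v_{3} + v_{8}  ⟹  sig = [2:1,1]
  P={0,3}:  v_{0} + v_{3} = v_{5} + v_{8}  ⟹  sig = [2:1,1]
  P={2,7}:  v_{2} + v_{7} = v_{3} + v_{4} + v_{6}  ⟹  sig = [2:1,1,1]
  P={3,7}:  v_{3} + v_{7} = v_{4} + v_{5} + v_{6}  ⟹  sig = [2:1,1,1]
  P={7,8}:  v_{7} + v_{8} = v_{0} + v_{4} + v_{6}  ⟹  sig = [2:1,1,1]
  P={2,5}:  v_{2} + v_{5} = 2·v_{3}  ⟹  sig = [2:2]
  P={1,6,9}:  v_{1} + v_{6} + v_{9} = 0  ⟹  sig = [3:]
  P={3,4,8}:  v_{3} + v_{4} + v_{8} = 0  ⟹  sig = [3:]
  P={0,1,6}:  v_{0} + v_{1} + v_{6} = v_{8}  ⟹  sig = [3:1]
  P={1,3,6}:  v_{1} + v_{3} + v_{6} = v_{2}  ⟹  sig = [3:1]
  P={1,5,6}:  v_{1} + v_{5} + v_{6} = v_{3}  ⟹  sig = [3:1]
  P={4,5,8}:  v_{4} + v_{5} + v_{8} = v_{9}  ⟹  sig = [3:1]
  P={4,6,9}:  v_{4} + v_{6} + v_{9} = v_{7}  ⟹  sig = [3:1]
  P={2,4,8}:  v_{2} + v_{4} + v_{8} = v_{1} + v_{6}  ⟹  sig = [3:1,1]
  P={0,5,7}:  v_{0} + v_{5} + v_{7} = v_{6} + 3·v_{9}  ⟹  sig = [3:1,3]
  P={0,4,5}:  v_{0} + v_{4} + v_{5} = 2·v_{9}  ⟹  sig = [3:2]

Signatures (|P|; sorted positive RHS coefficients), sorted:
    [2:1]
    [2:1]
    [2:1]
    [2:1]
    [2:1,1]
    [2:1,1]
    [2:1,1,1]
    [2:1,1,1]
    [2:1,1,1]
    [2:2]
    [3:]
    [3:]
    [3:1]
    [3:1]
    [3:1]
    [3:1]
    [3:1]
    [3:1,1]
    [3:1,3]
    [3:2]
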